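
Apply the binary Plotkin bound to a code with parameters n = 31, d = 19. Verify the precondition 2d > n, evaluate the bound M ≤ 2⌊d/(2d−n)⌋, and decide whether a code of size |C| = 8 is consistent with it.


Plotkin bound M ≤ 4; given |C| = 8 > bound (violated).

Check applicability: 2d = 38, n = 31.
2d − n = 7 > 0, so Plotkin applies.
Compute d/(2d−n) = 19/7 ≈ 2.7143.
⌊d/(2d−n)⌋ = 2.
Plotkin bound: M ≤ 2·2 = 4.
Given |C| = 8, check: VIOLATED.
This |C| is above the Plotkin bound, so no binary code with n = 31, d = 19 and 8 codewords exists.


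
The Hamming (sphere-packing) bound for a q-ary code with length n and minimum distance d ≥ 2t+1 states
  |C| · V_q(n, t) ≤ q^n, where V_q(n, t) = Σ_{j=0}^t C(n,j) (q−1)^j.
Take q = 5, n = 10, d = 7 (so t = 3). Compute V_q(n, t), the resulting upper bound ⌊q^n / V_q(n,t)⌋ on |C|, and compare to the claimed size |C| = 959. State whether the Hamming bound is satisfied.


V_q(n, t) = 8441, q^n = 9765625, Hamming bound = 1156, |C| = 959 ≤ bound (satisfied).

Step 1: Compute V_q(n, t) = Σ_{j=0}^3 C(n, j) (q−1)^j.
  j = 0: C(10,0)·(4)^0 = 1·1 = 1.
  j = 1: C(10,1)·(4)^1 = 10·4 = 40.
  j = 2: C(10,2)·(4)^2 = 45·16 = 720.
  j = 3: C(10,3)·(4)^3 = 120·64 = 7680.
  V_q(n, t) = 1 + 40 + 720 + 7680 = 8441.
Step 2: q^n = 5^10 = 9765625.
Step 3: Hamming bound ⌊q^n / V_q(n,t)⌋ = ⌊9765625/8441⌋ = 1156.
Step 4: Compare |C| = 959 to 1156: satisfied.
The claimed |C| lies below the Hamming bound.


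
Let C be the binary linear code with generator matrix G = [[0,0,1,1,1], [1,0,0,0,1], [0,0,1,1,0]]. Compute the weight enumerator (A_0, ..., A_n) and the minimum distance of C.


Weight distribution: A_0 = 1, A_1 = 2, A_2 = 2, A_3 = 2, A_4 = 1. Minimum distance d = 1.

Enumerate all 2^3 = 8 messages m ∈ F_2^3.
For each, compute codeword c = mG in F_2^5, then tally its weight.
  m = 000 → c = 00000, weight = 0.
  m = 100 → c = 00111, weight = 3.
  m = 010 → c = 10001, weight = 2.
  m = 110 → c = 10110, weight = 3.
  m = 001 → c = 00110, weight = 2.
  m = 101 → c = 00001, weight = 1.
  m = 011 → c = 10111, weight = 4.
  m = 111 → c = 10000, weight = 1.
Tally weights:
  weight 0: 1 codewords.
  weight 1: 2 codewords.
  weight 2: 2 codewords.
  weight 3: 2 codewords.
  weight 4: 1 codewords.
Minimum distance d = smallest w > 0 with A_w > 0 = 1.
Sanity: Σ A_w = 8 = 2^3 = 8 ✓.


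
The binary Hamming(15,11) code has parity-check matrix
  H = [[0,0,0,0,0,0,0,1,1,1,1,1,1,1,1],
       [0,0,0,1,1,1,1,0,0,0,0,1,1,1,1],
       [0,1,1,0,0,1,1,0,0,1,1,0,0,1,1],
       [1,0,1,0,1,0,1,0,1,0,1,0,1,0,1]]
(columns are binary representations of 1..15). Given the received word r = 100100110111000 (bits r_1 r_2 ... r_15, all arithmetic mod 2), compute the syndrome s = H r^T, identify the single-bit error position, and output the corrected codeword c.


s = (0, 1, 1, 1)^T, error position = 7, corrected codeword c = 100100010111000

Compute s = H r^T mod 2 one row at a time:
  s_1 = 1 + 0 + 1 + 1 + 1 + 0 + 0 + 0 = 4 ≡ 0 (mod 2).
  s_2 = 1 + 0 + 0 + 1 + 1 + 0 + 0 + 0 = 3 ≡ 1 (mod 2).
  s_3 = 0 + 0 + 0 + 1 + 1 + 1 + 0 + 0 = 3 ≡ 1 (mod 2).
  s_4 = 1 + 0 + 0 + 1 + 0 + 1 + 0 + 0 = 3 ≡ 1 (mod 2).
s = (0, 1, 1, 1)^T — this equals column 7 of H (binary 0111), so error is at position 7.
Correct: flip bit 7 of r = 100100110111000 to get c = 100100010111000.


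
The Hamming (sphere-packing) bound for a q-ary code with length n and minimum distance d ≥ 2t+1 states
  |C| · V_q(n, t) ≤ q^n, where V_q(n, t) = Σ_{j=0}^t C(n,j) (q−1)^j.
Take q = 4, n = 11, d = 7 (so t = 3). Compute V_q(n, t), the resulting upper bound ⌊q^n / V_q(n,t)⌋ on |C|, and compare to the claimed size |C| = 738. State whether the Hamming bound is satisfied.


V_q(n, t) = 4984, q^n = 4194304, Hamming bound = 841, |C| = 738 ≤ bound (satisfied).

Step 1: Compute V_q(n, t) = Σ_{j=0}^3 C(n, j) (q−1)^j.
  j = 0: C(11,0)·(3)^0 = 1·1 = 1.
  j = 1: C(11,1)·(3)^1 = 11·3 = 33.
  j = 2: C(11,2)·(3)^2 = 55·9 = 495.
  j = 3: C(11,3)·(3)^3 = 165·27 = 4455.
  V_q(n, t) = 1 + 33 + 495 + 4455 = 4984.
Step 2: q^n = 4^11 = 4194304.
Step 3: Hamming bound ⌊q^n / V_q(n,t)⌋ = ⌊4194304/4984⌋ = 841.
Step 4: Compare |C| = 738 to 841: satisfied.
The claimed |C| lies below the Hamming bound.


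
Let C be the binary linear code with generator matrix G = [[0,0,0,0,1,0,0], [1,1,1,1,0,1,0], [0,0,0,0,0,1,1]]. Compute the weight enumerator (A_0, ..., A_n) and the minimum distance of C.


Weight distribution: A_0 = 1, A_1 = 1, A_2 = 1, A_3 = 1, A_5 = 2, A_6 = 2. Minimum distance d = 1.

Enumerate all 2^3 = 8 messages m ∈ F_2^3.
For each, compute codeword c = mG in F_2^7, then tally its weight.
  m = 000 → c = 0000000, weight = 0.
  m = 100 → c = 0000100, weight = 1.
  m = 010 → c = 1111010, weight = 5.
  m = 110 → c = 1111110, weight = 6.
  m = 001 → c = 0000011, weight = 2.
  m = 101 → c = 0000111, weight = 3.
  m = 011 → c = 1111001, weight = 5.
  m = 111 → c = 1111101, weight = 6.
Tally weights:
  weight 0: 1 codewords.
  weight 1: 1 codewords.
  weight 2: 1 codewords.
  weight 3: 1 codewords.
  weight 5: 2 codewords.
  weight 6: 2 codewords.
Minimum distance d = smallest w > 0 with A_w > 0 = 1.
Sanity: Σ A_w = 8 = 2^3 = 8 ✓.


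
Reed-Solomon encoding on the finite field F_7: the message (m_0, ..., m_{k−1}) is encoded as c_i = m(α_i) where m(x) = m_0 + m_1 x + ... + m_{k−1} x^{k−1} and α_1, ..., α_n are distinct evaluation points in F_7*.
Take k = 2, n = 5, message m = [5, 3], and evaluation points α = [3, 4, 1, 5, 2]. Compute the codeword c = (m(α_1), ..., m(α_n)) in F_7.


c = [0, 3, 1, 6, 4]

Message polynomial: m(x) = 5 + 3·x (mod 7).
For each evaluation point α_i, compute m(α_i) mod 7:
  α_1 = 3: Horner steps 3 → 0, so m(3) = 0.
  α_2 = 4: Horner steps 3 → 3, so m(4) = 3.
  α_3 = 1: Horner steps 3 → 1, so m(1) = 1.
  α_4 = 5: Horner steps 3 → 6, so m(5) = 6.
  α_5 = 2: Horner steps 3 → 4, so m(2) = 4.
Codeword c = [0, 3, 1, 6, 4] ∈ F_7^5.


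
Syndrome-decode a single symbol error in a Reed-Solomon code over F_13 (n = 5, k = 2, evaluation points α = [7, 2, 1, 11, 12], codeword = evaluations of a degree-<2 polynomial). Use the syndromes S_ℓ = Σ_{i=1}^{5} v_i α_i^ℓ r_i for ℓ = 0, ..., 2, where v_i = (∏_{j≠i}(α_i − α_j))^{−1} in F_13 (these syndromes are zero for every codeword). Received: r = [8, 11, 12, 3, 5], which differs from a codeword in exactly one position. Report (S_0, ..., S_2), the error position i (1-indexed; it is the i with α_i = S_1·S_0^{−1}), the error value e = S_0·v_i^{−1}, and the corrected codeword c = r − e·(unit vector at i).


S = (12, 12, 12), error at position 3, error magnitude e = 3, c = [8, 11, 9, 3, 5].

Step 1: column multipliers v_i = (∏_{j≠i}(α_i − α_j))^{−1} mod 13.
  i = 1 (α = 7): (7−2)(7−1)(7−11)(7−12) = 5·6·(−4)·(−5) = 600 ≡ 2, so v_1 = 2^{−1} = 7 (mod 13).
  i = 2 (α = 2): (2−7)(2−1)(2−11)(2−12) = (−5)·1·(−9)·(−10) = −450 ≡ 5, so v_2 = 5^{−1} = 8 (mod 13).
  i = 3 (α = 1): (1−7)(1−2)(1−11)(1−12) = (−6)·(−1)·(−10)·(−11) = 660 ≡ 10, so v_3 = 10^{−1} = 4 (mod 13).
  i = 4 (α = 11): (11−7)(11−2)(11−1)(11−12) = 4·9·10·(−1) = −360 ≡ 4, so v_4 = 4^{−1} = 10 (mod 13).
  i = 5 (α = 12): (12−7)(12−2)(12−1)(12−11) = 5·10·11·1 = 550 ≡ 4, so v_5 = 4^{−1} = 10 (mod 13).
  v = [7, 8, 4, 10, 10].
Step 2: syndromes of r = [8, 11, 12, 3, 5] (all sums mod 13).
  S_0 = Σ v_i r_i = 7·8 + 8·11 + 4·12 + 10·3 + 10·5 = 272 ≡ 12.
  S_1 = Σ v_i α_i r_i = 7·7·8 + 8·2·11 + 4·1·12 + 10·11·3 + 10·12·5 = 1546 ≡ 12.
  α_i^2 mod 13 = [10, 4, 1, 4, 1].
  S_2 = Σ v_i α_i^2 r_i = 7·10·8 + 8·4·11 + 4·1·12 + 10·4·3 + 10·1·5 = 1130 ≡ 12.
  S = (12, 12, 12) ≠ 0, so r is not a codeword (an error is present).
Step 3: locate the error. For a single error e at position i, S_ℓ = v_i·e·α_i^ℓ, so α_err = S_1/S_0.
  S_0^{−1} = 12^{−1} = 12 (mod 13), so α_err = 12·12 = 144 ≡ 1 = α_3. Error position i = 3.
  Consistency check: S_2/S_1 = 12·12 = 144 ≡ 1 = α_err ✓ (single-error assumption holds).
Step 4: error magnitude e = S_0/v_3 = S_0·∏_{j≠3}(α_3 − α_j) = 12·10 = 120 ≡ 3 (mod 13).
Step 5: correct position 3: c_3 = r_3 − e = 12 − 3 ≡ 9 (mod 13). Hence c = [8, 11, 9, 3, 5].
  Check: interpolating c through the α_i gives m(x) = 7 + 2·x (degree < 2) with m(α_i) = c_i for every i, so c is indeed a codeword.


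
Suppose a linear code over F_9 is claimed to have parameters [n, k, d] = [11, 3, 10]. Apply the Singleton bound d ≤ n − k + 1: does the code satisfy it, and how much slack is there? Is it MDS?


Singleton RHS = n − k + 1 = 9, slack = -1, bound violated (no such code; not MDS).

Singleton bound: d ≤ n − k + 1.
Here n = 11, k = 3, so n − k + 1 = 9.
Given d = 10, check d ≤ 9: NO.
Slack = (n − k + 1) − d = -1.
The slack is negative: d = 10 exceeds n − k + 1 = 9 by 1, so the Singleton bound is violated and no linear [11, 3, 10]_9 code can exist. In particular it is not MDS (MDS requires d = n − k + 1 exactly).
Description: the claimed parameters are [11, 3, 10]_9; such a code would be impossible (violates the Singleton bound).


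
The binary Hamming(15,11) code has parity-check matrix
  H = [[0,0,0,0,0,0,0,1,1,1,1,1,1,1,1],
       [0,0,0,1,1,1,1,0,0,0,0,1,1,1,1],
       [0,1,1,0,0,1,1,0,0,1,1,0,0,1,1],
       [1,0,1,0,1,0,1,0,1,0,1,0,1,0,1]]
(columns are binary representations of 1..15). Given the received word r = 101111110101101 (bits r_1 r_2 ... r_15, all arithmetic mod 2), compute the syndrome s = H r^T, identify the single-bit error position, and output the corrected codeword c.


s = (1, 1, 1, 0)^T, error position = 14, corrected codeword c = 101111110101111

Compute s = H r^T mod 2 one row at a time:
  s_1 = 1 + 0 + 1 + 0 + 1 + 1 + 0 + 1 = 5 ≡ 1 (mod 2).
  s_2 = 1 + 1 + 1 + 1 + 1 + 1 + 0 + 1 = 7 ≡ 1 (mod 2).
  s_3 = 0 + 1 + 1 + 1 + 1 + 0 + 0 + 1 = 5 ≡ 1 (mod 2).
  s_4 = 1 + 1 + 1 + 1 + 0 + 0 + 1 + 1 = 6 ≡ 0 (mod 2).
s = (1, 1, 1, 0)^T — this equals column 14 of H (binary 1110), so error is at position 14.
Correct: flip bit 14 of r = 101111110101101 to get c = 101111110101111.


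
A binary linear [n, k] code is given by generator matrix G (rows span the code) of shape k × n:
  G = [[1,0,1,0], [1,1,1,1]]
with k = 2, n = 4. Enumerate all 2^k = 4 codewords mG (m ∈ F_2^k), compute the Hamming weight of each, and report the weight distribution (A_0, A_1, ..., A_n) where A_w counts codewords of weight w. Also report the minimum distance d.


Weight distribution: A_0 = 1, A_2 = 2, A_4 = 1. Minimum distance d = 2.

Enumerate all 2^2 = 4 messages m ∈ F_2^2.
For each, compute codeword c = mG in F_2^4, then tally its weight.
  m = 00 → c = 0000, weight = 0.
  m = 10 → c = 1010, weight = 2.
  m = 01 → c = 1111, weight = 4.
  m = 11 → c = 0101, weight = 2.
Tally weights:
  weight 0: 1 codewords.
  weight 2: 2 codewords.
  weight 4: 1 codewords.
Minimum distance d = smallest w > 0 with A_w > 0 = 2.
Sanity: Σ A_w = 4 = 2^2 = 4 ✓.


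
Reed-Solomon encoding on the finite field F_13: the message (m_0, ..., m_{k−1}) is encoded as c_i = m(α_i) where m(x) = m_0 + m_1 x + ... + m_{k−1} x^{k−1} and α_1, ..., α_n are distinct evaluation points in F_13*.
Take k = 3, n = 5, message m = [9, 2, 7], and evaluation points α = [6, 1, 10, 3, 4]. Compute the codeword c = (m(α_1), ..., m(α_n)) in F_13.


c = [0, 5, 1, 0, 12]

Message polynomial: m(x) = 9 + 2·x + 7·x^2 (mod 13).
For each evaluation point α_i, compute m(α_i) mod 13:
  α_1 = 6: Horner steps 7 → 5 → 0, so m(6) = 0.
  α_2 = 1: Horner steps 7 → 9 → 5, so m(1) = 5.
  α_3 = 10: Horner steps 7 → 7 → 1, so m(10) = 1.
  α_4 = 3: Horner steps 7 → 10 → 0, so m(3) = 0.
  α_5 = 4: Horner steps 7 → 4 → 12, so m(4) = 12.
Codeword c = [0, 5, 1, 0, 12] ∈ F_13^5.


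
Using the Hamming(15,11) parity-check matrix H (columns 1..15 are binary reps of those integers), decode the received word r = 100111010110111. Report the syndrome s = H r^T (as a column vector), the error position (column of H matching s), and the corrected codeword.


s = (0, 0, 1, 1)^T, error position = 3, corrected codeword c = 101111010110111

Compute s = H r^T mod 2 one row at a time:
  s_1 = 1 + 0 + 1 + 1 + 0 + 1 + 1 + 1 = 6 ≡ 0 (mod 2).
  s_2 = 1 + 1 + 1 + 0 + 0 + 1 + 1 + 1 = 6 ≡ 0 (mod 2).
  s_3 = 0 + 0 + 1 + 0 + 1 + 1 + 1 + 1 = 5 ≡ 1 (mod 2).
  s_4 = 1 + 0 + 1 + 0 + 0 + 1 + 1 + 1 = 5 ≡ 1 (mod 2).
s = (0, 0, 1, 1)^T — this equals column 3 of H (binary 0011), so error is at position 3.
Correct: flip bit 3 of r = 100111010110111 to get c = 101111010110111.


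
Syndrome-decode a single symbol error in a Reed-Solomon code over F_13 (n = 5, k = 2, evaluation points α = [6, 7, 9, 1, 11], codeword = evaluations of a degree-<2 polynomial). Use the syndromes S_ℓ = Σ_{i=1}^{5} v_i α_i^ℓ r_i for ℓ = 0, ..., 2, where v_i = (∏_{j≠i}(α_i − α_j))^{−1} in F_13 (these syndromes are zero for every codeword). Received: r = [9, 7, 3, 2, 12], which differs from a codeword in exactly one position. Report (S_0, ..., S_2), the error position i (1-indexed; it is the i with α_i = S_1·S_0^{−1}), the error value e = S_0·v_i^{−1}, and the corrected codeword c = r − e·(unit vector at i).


S = (6, 6, 6), error at position 4, error magnitude e = 9, c = [9, 7, 3, 6, 12].

Step 1: column multipliers v_i = (∏_{j≠i}(α_i − α_j))^{−1} mod 13.
  i = 1 (α = 6): (6−7)(6−9)(6−1)(6−11) = (−1)·(−3)·5·(−5) = −75 ≡ 3, so v_1 = 3^{−1} = 9 (mod 13).
  i = 2 (α = 7): (7−6)(7−9)(7−1)(7−11) = 1·(−2)·6·(−4) = 48 ≡ 9, so v_2 = 9^{−1} = 3 (mod 13).
  i = 3 (α = 9): (9−6)(9−7)(9−1)(9−11) = 3·2·8·(−2) = −96 ≡ 8, so v_3 = 8^{−1} = 5 (mod 13).
  i = 4 (α = 1): (1−6)(1−7)(1−9)(1−11) = (−5)·(−6)·(−8)·(−10) = 2400 ≡ 8, so v_4 = 8^{−1} = 5 (mod 13).
  i = 5 (α = 11): (11−6)(11−7)(11−9)(11−1) = 5·4·2·10 = 400 ≡ 10, so v_5 = 10^{−1} = 4 (mod 13).
  v = [9, 3, 5, 5, 4].
Step 2: syndromes of r = [9, 7, 3, 2, 12] (all sums mod 13).
  S_0 = Σ v_i r_i = 9·9 + 3·7 + 5·3 + 5·2 + 4·12 = 175 ≡ 6.
  S_1 = Σ v_i α_i r_i = 9·6·9 + 3·7·7 + 5·9·3 + 5·1·2 + 4·11·12 = 1306 ≡ 6.
  α_i^2 mod 13 = [10, 10, 3, 1, 4].
  S_2 = Σ v_i α_i^2 r_i = 9·10·9 + 3·10·7 + 5·3·3 + 5·1·2 + 4·4·12 = 1267 ≡ 6.
  S = (6, 6, 6) ≠ 0, so r is not a codeword (an error is present).
Step 3: locate the error. For a single error e at position i, S_ℓ = v_i·e·α_i^ℓ, so α_err = S_1/S_0.
  S_0^{−1} = 6^{−1} = 11 (mod 13), so α_err = 6·11 = 66 ≡ 1 = α_4. Error position i = 4.
  Consistency check: S_2/S_1 = 6·11 = 66 ≡ 1 = α_err ✓ (single-error assumption holds).
Step 4: error magnitude e = S_0/v_4 = S_0·∏_{j≠4}(α_4 − α_j) = 6·8 = 48 ≡ 9 (mod 13).
Step 5: correct position 4: c_4 = r_4 − e = 2 − 9 ≡ 6 (mod 13). Hence c = [9, 7, 3, 6, 12].
  Check: interpolating c through the α_i gives m(x) = 8 + 11·x (degree < 2) with m(α_i) = c_i for every i, so c is indeed a codeword.


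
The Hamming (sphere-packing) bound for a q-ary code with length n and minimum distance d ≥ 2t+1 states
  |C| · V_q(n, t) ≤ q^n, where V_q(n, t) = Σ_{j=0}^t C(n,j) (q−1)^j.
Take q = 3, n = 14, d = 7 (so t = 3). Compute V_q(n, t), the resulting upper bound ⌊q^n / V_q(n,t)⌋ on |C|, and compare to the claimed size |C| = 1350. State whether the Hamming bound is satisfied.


V_q(n, t) = 3305, q^n = 4782969, Hamming bound = 1447, |C| = 1350 ≤ bound (satisfied).

Step 1: Compute V_q(n, t) = Σ_{j=0}^3 C(n, j) (q−1)^j.
  j = 0: C(14,0)·(2)^0 = 1·1 = 1.
  j = 1: C(14,1)·(2)^1 = 14·2 = 28.
  j = 2: C(14,2)·(2)^2 = 91·4 = 364.
  j = 3: C(14,3)·(2)^3 = 364·8 = 2912.
  V_q(n, t) = 1 + 28 + 364 + 2912 = 3305.
Step 2: q^n = 3^14 = 4782969.
Step 3: Hamming bound ⌊q^n / V_q(n,t)⌋ = ⌊4782969/3305⌋ = 1447.
Step 4: Compare |C| = 1350 to 1447: satisfied.
The claimed |C| lies below the Hamming bound.


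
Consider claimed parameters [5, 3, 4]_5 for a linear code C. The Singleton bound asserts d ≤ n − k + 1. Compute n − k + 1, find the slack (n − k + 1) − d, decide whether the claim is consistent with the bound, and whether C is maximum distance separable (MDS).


Singleton RHS = n − k + 1 = 3, slack = -1, bound violated (no such code; not MDS).

Singleton bound: d ≤ n − k + 1.
Here n = 5, k = 3, so n − k + 1 = 3.
Given d = 4, check d ≤ 3: NO.
Slack = (n − k + 1) − d = -1.
The slack is negative: d = 4 exceeds n − k + 1 = 3 by 1, so the Singleton bound is violated and no linear [5, 3, 4]_5 code can exist. In particular it is not MDS (MDS requires d = n − k + 1 exactly).
Description: the claimed parameters are [5, 3, 4]_5; such a code would be impossible (violates the Singleton bound).


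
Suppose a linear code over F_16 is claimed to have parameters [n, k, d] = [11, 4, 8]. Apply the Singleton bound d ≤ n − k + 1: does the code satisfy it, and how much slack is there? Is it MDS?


Singleton RHS = n − k + 1 = 8, slack = 0, bound satisfied, MDS.

Singleton bound: d ≤ n − k + 1.
Here n = 11, k = 4, so n − k + 1 = 8.
Given d = 8, check d ≤ 8: YES.
Slack = (n − k + 1) − d = 0.
The code is MDS (slack = 0).
Description: the claimed parameters are [11, 4, 8]_16; such a code would be MDS (meets Singleton bound).


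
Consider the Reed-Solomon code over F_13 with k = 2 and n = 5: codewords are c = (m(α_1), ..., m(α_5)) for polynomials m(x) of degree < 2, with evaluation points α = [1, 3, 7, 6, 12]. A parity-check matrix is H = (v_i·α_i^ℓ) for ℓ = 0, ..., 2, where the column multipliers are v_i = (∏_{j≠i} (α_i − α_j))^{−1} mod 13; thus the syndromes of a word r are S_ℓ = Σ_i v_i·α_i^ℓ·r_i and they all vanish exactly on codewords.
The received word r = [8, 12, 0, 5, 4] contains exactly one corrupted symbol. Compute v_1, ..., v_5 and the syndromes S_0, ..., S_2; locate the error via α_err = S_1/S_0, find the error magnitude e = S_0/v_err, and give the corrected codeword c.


S = (11, 12, 6), error at position 3, error magnitude e = 6, c = [8, 12, 7, 5, 4].

Step 1: column multipliers v_i = (∏_{j≠i}(α_i − α_j))^{−1} mod 13.
  i = 1 (α = 1): (1−3)(1−7)(1−6)(1−12) = (−2)·(−6)·(−5)·(−11) = 660 ≡ 10, so v_1 = 10^{−1} = 4 (mod 13).
  i = 2 (α = 3): (3−1)(3−7)(3−6)(3−12) = 2·(−4)·(−3)·(−9) = −216 ≡ 5, so v_2 = 5^{−1} = 8 (mod 13).
  i = 3 (α = 7): (7−1)(7−3)(7−6)(7−12) = 6·4·1·(−5) = −120 ≡ 10, so v_3 = 10^{−1} = 4 (mod 13).
  i = 4 (α = 6): (6−1)(6−3)(6−7)(6−12) = 5·3·(−1)·(−6) = 90 ≡ 12, so v_4 = 12^{−1} = 12 (mod 13).
  i = 5 (α = 12): (12−1)(12−3)(12−7)(12−6) = 11·9·5·6 = 2970 ≡ 6, so v_5 = 6^{−1} = 11 (mod 13).
  v = [4, 8, 4, 12, 11].
Step 2: syndromes of r = [8, 12, 0, 5, 4] (all sums mod 13).
  S_0 = Σ v_i r_i = 4·8 + 8·12 + 4·0 + 12·5 + 11·4 = 232 ≡ 11.
  S_1 = Σ v_i α_i r_i = 4·1·8 + 8·3·12 + 4·7·0 + 12·6·5 + 11·12·4 = 1208 ≡ 12.
  α_i^2 mod 13 = [1, 9, 10, 10, 1].
  S_2 = Σ v_i α_i^2 r_i = 4·1·8 + 8·9·12 + 4·10·0 + 12·10·5 + 11·1·4 = 1540 ≡ 6.
  S = (11, 12, 6) ≠ 0, so r is not a codeword (an error is present).
Step 3: locate the error. For a single error e at position i, S_ℓ = v_i·e·α_i^ℓ, so α_err = S_1/S_0.
  S_0^{−1} = 11^{−1} = 6 (mod 13), so α_err = 12·6 = 72 ≡ 7 = α_3. Error position i = 3.
  Consistency check: S_2/S_1 = 6·12 = 72 ≡ 7 = α_err ✓ (single-error assumption holds).
Step 4: error magnitude e = S_0/v_3 = S_0·∏_{j≠3}(α_3 − α_j) = 11·10 = 110 ≡ 6 (mod 13).
Step 5: correct position 3: c_3 = r_3 − e = 0 − 6 ≡ 7 (mod 13). Hence c = [8, 12, 7, 5, 4].
  Check: interpolating c through the α_i gives m(x) = 6 + 2·x (degree < 2) with m(α_i) = c_i for every i, so c is indeed a codeword.


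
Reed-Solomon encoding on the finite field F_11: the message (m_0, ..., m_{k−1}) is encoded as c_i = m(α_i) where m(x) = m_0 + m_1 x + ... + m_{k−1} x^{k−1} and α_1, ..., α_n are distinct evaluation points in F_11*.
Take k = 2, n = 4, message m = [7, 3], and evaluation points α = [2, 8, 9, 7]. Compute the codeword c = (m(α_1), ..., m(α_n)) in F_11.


c = [2, 9, 1, 6]

Message polynomial: m(x) = 7 + 3·x (mod 11).
For each evaluation point α_i, compute m(α_i) mod 11:
  α_1 = 2: Horner steps 3 → 2, so m(2) = 2.
  α_2 = 8: Horner steps 3 → 9, so m(8) = 9.
  α_3 = 9: Horner steps 3 → 1, so m(9) = 1.
  α_4 = 7: Horner steps 3 → 6, so m(7) = 6.
Codeword c = [2, 9, 1, 6] ∈ F_11^4.


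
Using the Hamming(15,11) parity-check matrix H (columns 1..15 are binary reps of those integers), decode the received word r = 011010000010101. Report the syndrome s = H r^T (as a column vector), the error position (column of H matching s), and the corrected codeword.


s = (1, 1, 0, 1)^T, error position = 13, corrected codeword c = 011010000010001

Compute s = H r^T mod 2 one row at a time:
  s_1 = 0 + 0 + 0 + 1 + 0 + 1 + 0 + 1 = 3 ≡ 1 (mod 2).
  s_2 = 0 + 1 + 0 + 0 + 0 + 1 + 0 + 1 = 3 ≡ 1 (mod 2).
  s_3 = 1 + 1 + 0 + 0 + 0 + 1 + 0 + 1 = 4 ≡ 0 (mod 2).
  s_4 = 0 + 1 + 1 + 0 + 0 + 1 + 1 + 1 = 5 ≡ 1 (mod 2).
s = (1, 1, 0, 1)^T — this equals column 13 of H (binary 1101), so error is at position 13.
Correct: flip bit 13 of r = 011010000010101 to get c = 011010000010001.


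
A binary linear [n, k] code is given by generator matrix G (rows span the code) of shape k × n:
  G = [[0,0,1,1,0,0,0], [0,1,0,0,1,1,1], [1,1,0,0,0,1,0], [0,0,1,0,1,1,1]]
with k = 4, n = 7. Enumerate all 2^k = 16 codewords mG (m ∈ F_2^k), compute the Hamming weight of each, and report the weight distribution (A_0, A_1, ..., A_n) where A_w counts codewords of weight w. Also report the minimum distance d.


Weight distribution: A_0 = 1, A_2 = 3, A_3 = 4, A_4 = 3, A_5 = 4, A_6 = 1. Minimum distance d = 2.

Enumerate all 2^4 = 16 messages m ∈ F_2^4.
For each, compute codeword c = mG in F_2^7, then tally its weight.
  m = 0000 → c = 0000000, weight = 0.
  m = 1000 → c = 0011000, weight = 2.
  m = 0100 → c = 0100111, weight = 4.
  m = 1100 → c = 0111111, weight = 6.
  m = 0010 → c = 1100010, weight = 3.
  m = 1010 → c = 1111010, weight = 5.
  m = 0110 → c = 1000101, weight = 3.
  m = 1110 → c = 1011101, weight = 5.
  m = 0001 → c = 0010111, weight = 4.
  m = 1001 → c = 0001111, weight = 4.
  m = 0101 → c = 0110000, weight = 2.
  m = 1101 → c = 0101000, weight = 2.
  m = 0011 → c = 1110101, weight = 5.
  m = 1011 → c = 1101101, weight = 5.
  m = 0111 → c = 1010010, weight = 3.
  m = 1111 → c = 1001010, weight = 3.
Tally weights:
  weight 0: 1 codewords.
  weight 2: 3 codewords.
  weight 3: 4 codewords.
  weight 4: 3 codewords.
  weight 5: 4 codewords.
  weight 6: 1 codewords.
Minimum distance d = smallest w > 0 with A_w > 0 = 2.
Sanity: Σ A_w = 16 = 2^4 = 16 ✓.


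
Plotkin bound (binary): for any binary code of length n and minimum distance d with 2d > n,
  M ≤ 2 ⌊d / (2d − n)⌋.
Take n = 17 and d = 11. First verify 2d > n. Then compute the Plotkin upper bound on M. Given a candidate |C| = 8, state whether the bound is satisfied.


Plotkin bound M ≤ 4; given |C| = 8 > bound (violated).

Check applicability: 2d = 22, n = 17.
2d − n = 5 > 0, so Plotkin applies.
Compute d/(2d−n) = 11/5 ≈ 2.2000.
⌊d/(2d−n)⌋ = 2.
Plotkin bound: M ≤ 2·2 = 4.
Given |C| = 8, check: VIOLATED.
This |C| is above the Plotkin bound, so no binary code with n = 17, d = 11 and 8 codewords exists.


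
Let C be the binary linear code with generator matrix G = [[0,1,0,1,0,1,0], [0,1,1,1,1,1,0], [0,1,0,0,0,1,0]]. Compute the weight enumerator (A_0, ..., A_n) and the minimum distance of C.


Weight distribution: A_0 = 1, A_1 = 1, A_2 = 2, A_3 = 2, A_4 = 1, A_5 = 1. Minimum distance d = 1.

Enumerate all 2^3 = 8 messages m ∈ F_2^3.
For each, compute codeword c = mG in F_2^7, then tally its weight.
  m = 000 → c = 0000000, weight = 0.
  m = 100 → c = 0101010, weight = 3.
  m = 010 → c = 0111110, weight = 5.
  m = 110 → c = 0010100, weight = 2.
  m = 001 → c = 0100010, weight = 2.
  m = 101 → c = 0001000, weight = 1.
  m = 011 → c = 0011100, weight = 3.
  m = 111 → c = 0110110, weight = 4.
Tally weights:
  weight 0: 1 codewords.
  weight 1: 1 codewords.
  weight 2: 2 codewords.
  weight 3: 2 codewords.
  weight 4: 1 codewords.
  weight 5: 1 codewords.
Minimum distance d = smallest w > 0 with A_w > 0 = 1.
Sanity: Σ A_w = 8 = 2^3 = 8 ✓.


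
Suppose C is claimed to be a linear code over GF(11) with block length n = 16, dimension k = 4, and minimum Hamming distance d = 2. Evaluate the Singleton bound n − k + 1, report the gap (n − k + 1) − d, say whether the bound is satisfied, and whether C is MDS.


Singleton RHS = n − k + 1 = 13, slack = 11, bound satisfied, not MDS.

Singleton bound: d ≤ n − k + 1.
Here n = 16, k = 4, so n − k + 1 = 13.
Given d = 2, check d ≤ 13: YES.
Slack = (n − k + 1) − d = 11.
The code is NOT MDS (slack = 11 > 0).
Description: the claimed parameters are [16, 4, 2]_11; such a code would be non-MDS.


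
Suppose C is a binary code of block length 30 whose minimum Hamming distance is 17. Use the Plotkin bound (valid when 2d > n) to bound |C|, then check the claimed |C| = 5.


Plotkin bound M ≤ 8; given |C| = 5 ≤ bound (satisfied).

Check applicability: 2d = 34, n = 30.
2d − n = 4 > 0, so Plotkin applies.
Compute d/(2d−n) = 17/4 ≈ 4.2500.
⌊d/(2d−n)⌋ = 4.
Plotkin bound: M ≤ 2·4 = 8.
Given |C| = 5, check: satisfied.
This |C| is below the Plotkin bound.


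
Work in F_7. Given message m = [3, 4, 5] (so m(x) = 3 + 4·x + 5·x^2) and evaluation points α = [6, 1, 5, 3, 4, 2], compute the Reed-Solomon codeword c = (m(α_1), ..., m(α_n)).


c = [4, 5, 1, 4, 1, 3]

Message polynomial: m(x) = 3 + 4·x + 5·x^2 (mod 7).
For each evaluation point α_i, compute m(α_i) mod 7:
  α_1 = 6: Horner steps 5 → 6 → 4, so m(6) = 4.
  α_2 = 1: Horner steps 5 → 2 → 5, so m(1) = 5.
  α_3 = 5: Horner steps 5 → 1 → 1, so m(5) = 1.
  α_4 = 3: Horner steps 5 → 5 → 4, so m(3) = 4.
  α_5 = 4: Horner steps 5 → 3 → 1, so m(4) = 1.
  α_6 = 2: Horner steps 5 → 0 → 3, so m(2) = 3.
Codeword c = [4, 5, 1, 4, 1, 3] ∈ F_7^6.


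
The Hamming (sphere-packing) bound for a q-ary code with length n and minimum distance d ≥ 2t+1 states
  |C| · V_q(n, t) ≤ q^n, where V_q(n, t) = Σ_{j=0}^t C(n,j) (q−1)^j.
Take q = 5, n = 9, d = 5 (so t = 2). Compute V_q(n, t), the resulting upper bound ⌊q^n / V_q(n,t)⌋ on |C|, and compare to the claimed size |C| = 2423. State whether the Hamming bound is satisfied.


V_q(n, t) = 613, q^n = 1953125, Hamming bound = 3186, |C| = 2423 ≤ bound (satisfied).

Step 1: Compute V_q(n, t) = Σ_{j=0}^2 C(n, j) (q−1)^j.
  j = 0: C(9,0)·(4)^0 = 1·1 = 1.
  j = 1: C(9,1)·(4)^1 = 9·4 = 36.
  j = 2: C(9,2)·(4)^2 = 36·16 = 576.
  V_q(n, t) = 1 + 36 + 576 = 613.
Step 2: q^n = 5^9 = 1953125.
Step 3: Hamming bound ⌊q^n / V_q(n,t)⌋ = ⌊1953125/613⌋ = 3186.
Step 4: Compare |C| = 2423 to 3186: satisfied.
The claimed |C| lies below the Hamming bound.


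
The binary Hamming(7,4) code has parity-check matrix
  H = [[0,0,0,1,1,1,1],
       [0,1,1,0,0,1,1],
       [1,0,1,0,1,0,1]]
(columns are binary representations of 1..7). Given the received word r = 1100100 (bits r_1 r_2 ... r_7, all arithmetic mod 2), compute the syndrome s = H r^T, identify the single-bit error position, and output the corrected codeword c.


s = (1, 1, 0)^T, error position = 6, corrected codeword c = 1100110

Compute s = H r^T mod 2 one row at a time:
  s_1 = 0 + 1 + 0 + 0 = 1 ≡ 1 (mod 2).
  s_2 = 1 + 0 + 0 + 0 = 1 ≡ 1 (mod 2).
  s_3 = 1 + 0 + 1 + 0 = 2 ≡ 0 (mod 2).
s = (1, 1, 0)^T — this equals column 6 of H (binary 110), so error is at position 6.
Correct: flip bit 6 of r = 1100100 to get c = 1100110.


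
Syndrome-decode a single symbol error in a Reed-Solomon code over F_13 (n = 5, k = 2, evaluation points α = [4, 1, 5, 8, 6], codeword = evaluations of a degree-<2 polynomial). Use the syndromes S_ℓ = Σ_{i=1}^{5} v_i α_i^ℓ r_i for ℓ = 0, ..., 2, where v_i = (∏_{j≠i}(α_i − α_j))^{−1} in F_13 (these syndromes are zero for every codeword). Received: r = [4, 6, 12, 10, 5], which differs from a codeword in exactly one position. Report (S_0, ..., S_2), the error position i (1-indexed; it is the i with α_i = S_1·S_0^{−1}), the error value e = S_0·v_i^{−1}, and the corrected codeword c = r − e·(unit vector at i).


S = (4, 11, 1), error at position 5, error magnitude e = 11, c = [4, 6, 12, 10, 7].

Step 1: column multipliers v_i = (∏_{j≠i}(α_i − α_j))^{−1} mod 13.
  i = 1 (α = 4): (4−1)(4−5)(4−8)(4−6) = 3·(−1)·(−4)·(−2) = −24 ≡ 2, so v_1 = 2^{−1} = 7 (mod 13).
  i = 2 (α = 1): (1−4)(1−5)(1−8)(1−6) = (−3)·(−4)·(−7)·(−5) = 420 ≡ 4, so v_2 = 4^{−1} = 10 (mod 13).
  i = 3 (α = 5): (5−4)(5−1)(5−8)(5−6) = 1·4·(−3)·(−1) = 12 ≡ 12, so v_3 = 12^{−1} = 12 (mod 13).
  i = 4 (α = 8): (8−4)(8−1)(8−5)(8−6) = 4·7·3·2 = 168 ≡ 12, so v_4 = 12^{−1} = 12 (mod 13).
  i = 5 (α = 6): (6−4)(6−1)(6−5)(6−8) = 2·5·1·(−2) = −20 ≡ 6, so v_5 = 6^{−1} = 11 (mod 13).
  v = [7, 10, 12, 12, 11].
Step 2: syndromes of r = [4, 6, 12, 10, 5] (all sums mod 13).
  S_0 = Σ v_i r_i = 7·4 + 10·6 + 12·12 + 12·10 + 11·5 = 407 ≡ 4.
  S_1 = Σ v_i α_i r_i = 7·4·4 + 10·1·6 + 12·5·12 + 12·8·10 + 11·6·5 = 2182 ≡ 11.
  α_i^2 mod 13 = [3, 1, 12, 12, 10].
  S_2 = Σ v_i α_i^2 r_i = 7·3·4 + 10·1·6 + 12·12·12 + 12·12·10 + 11·10·5 = 3862 ≡ 1.
  S = (4, 11, 1) ≠ 0, so r is not a codeword (an error is present).
Step 3: locate the error. For a single error e at position i, S_ℓ = v_i·e·α_i^ℓ, so α_err = S_1/S_0.
  S_0^{−1} = 4^{−1} = 10 (mod 13), so α_err = 11·10 = 110 ≡ 6 = α_5. Error position i = 5.
  Consistency check: S_2/S_1 = 1·6 = 6 ≡ 6 = α_err ✓ (single-error assumption holds).
Step 4: error magnitude e = S_0/v_5 = S_0·∏_{j≠5}(α_5 − α_j) = 4·6 = 24 ≡ 11 (mod 13).
Step 5: correct position 5: c_5 = r_5 − e = 5 − 11 ≡ 7 (mod 13). Hence c = [4, 6, 12, 10, 7].
  Check: interpolating c through the α_i gives m(x) = 11 + 8·x (degree < 2) with m(α_i) = c_i for every i, so c is indeed a codeword.


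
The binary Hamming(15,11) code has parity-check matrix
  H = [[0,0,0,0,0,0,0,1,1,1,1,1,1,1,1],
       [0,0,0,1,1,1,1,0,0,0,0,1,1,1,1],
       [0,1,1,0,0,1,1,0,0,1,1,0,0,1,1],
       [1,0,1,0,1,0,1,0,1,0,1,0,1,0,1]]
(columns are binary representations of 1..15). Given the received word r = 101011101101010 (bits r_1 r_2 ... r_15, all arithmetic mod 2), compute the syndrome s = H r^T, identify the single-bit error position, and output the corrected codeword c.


s = (0, 1, 1, 1)^T, error position = 7, corrected codeword c = 101011001101010

Compute s = H r^T mod 2 one row at a time:
  s_1 = 0 + 1 + 1 + 0 + 1 + 0 + 1 + 0 = 4 ≡ 0 (mod 2).
  s_2 = 0 + 1 + 1 + 1 + 1 + 0 + 1 + 0 = 5 ≡ 1 (mod 2).
  s_3 = 0 + 1 + 1 + 1 + 1 + 0 + 1 + 0 = 5 ≡ 1 (mod 2).
  s_4 = 1 + 1 + 1 + 1 + 1 + 0 + 0 + 0 = 5 ≡ 1 (mod 2).
s = (0, 1, 1, 1)^T — this equals column 7 of H (binary 0111), so error is at position 7.
Correct: flip bit 7 of r = 101011101101010 to get c = 101011001101010.


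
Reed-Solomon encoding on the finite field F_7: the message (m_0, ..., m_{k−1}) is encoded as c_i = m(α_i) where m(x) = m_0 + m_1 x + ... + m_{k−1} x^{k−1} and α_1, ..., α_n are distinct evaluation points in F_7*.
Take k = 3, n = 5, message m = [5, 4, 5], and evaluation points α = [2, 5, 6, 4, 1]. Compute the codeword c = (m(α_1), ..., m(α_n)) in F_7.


c = [5, 3, 6, 3, 0]

Message polynomial: m(x) = 5 + 4·x + 5·x^2 (mod 7).
For each evaluation point α_i, compute m(α_i) mod 7:
  α_1 = 2: Horner steps 5 → 0 → 5, so m(2) = 5.
  α_2 = 5: Horner steps 5 → 1 → 3, so m(5) = 3.
  α_3 = 6: Horner steps 5 → 6 → 6, so m(6) = 6.
  α_4 = 4: Horner steps 5 → 3 → 3, so m(4) = 3.
  α_5 = 1: Horner steps 5 → 2 → 0, so m(1) = 0.
Codeword c = [5, 3, 6, 3, 0] ∈ F_7^5.


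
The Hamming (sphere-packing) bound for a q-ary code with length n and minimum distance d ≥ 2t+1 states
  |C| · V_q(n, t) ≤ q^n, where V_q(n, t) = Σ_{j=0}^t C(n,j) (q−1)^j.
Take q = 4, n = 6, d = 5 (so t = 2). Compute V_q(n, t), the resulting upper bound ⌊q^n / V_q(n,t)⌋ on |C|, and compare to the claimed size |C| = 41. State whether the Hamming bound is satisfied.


V_q(n, t) = 154, q^n = 4096, Hamming bound = 26, |C| = 41 > bound (violated).

Step 1: Compute V_q(n, t) = Σ_{j=0}^2 C(n, j) (q−1)^j.
  j = 0: C(6,0)·(3)^0 = 1·1 = 1.
  j = 1: C(6,1)·(3)^1 = 6·3 = 18.
  j = 2: C(6,2)·(3)^2 = 15·9 = 135.
  V_q(n, t) = 1 + 18 + 135 = 154.
Step 2: q^n = 4^6 = 4096.
Step 3: Hamming bound ⌊q^n / V_q(n,t)⌋ = ⌊4096/154⌋ = 26.
Step 4: Compare |C| = 41 to 26: violated.
The claimed |C| lies above the Hamming bound, so no 4-ary code of length 6 with d ≥ 5 can have 41 codewords.


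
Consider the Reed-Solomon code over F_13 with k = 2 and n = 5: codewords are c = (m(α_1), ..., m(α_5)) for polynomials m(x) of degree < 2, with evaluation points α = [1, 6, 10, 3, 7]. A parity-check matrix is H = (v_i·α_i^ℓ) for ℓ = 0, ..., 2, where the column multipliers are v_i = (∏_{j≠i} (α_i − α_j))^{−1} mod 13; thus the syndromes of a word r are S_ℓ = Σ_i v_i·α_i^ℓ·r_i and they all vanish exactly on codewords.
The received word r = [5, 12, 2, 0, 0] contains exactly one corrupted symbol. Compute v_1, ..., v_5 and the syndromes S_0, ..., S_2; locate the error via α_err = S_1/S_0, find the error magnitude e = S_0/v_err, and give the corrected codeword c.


S = (6, 3, 8), error at position 5, error magnitude e = 10, c = [5, 12, 2, 0, 3].

Step 1: column multipliers v_i = (∏_{j≠i}(α_i − α_j))^{−1} mod 13.
  i = 1 (α = 1): (1−6)(1−10)(1−3)(1−7) = (−5)·(−9)·(−2)·(−6) = 540 ≡ 7, so v_1 = 7^{−1} = 2 (mod 13).
  i = 2 (α = 6): (6−1)(6−10)(6−3)(6−7) = 5·(−4)·3·(−1) = 60 ≡ 8, so v_2 = 8^{−1} = 5 (mod 13).
  i = 3 (α = 10): (10−1)(10−6)(10−3)(10−7) = 9·4·7·3 = 756 ≡ 2, so v_3 = 2^{−1} = 7 (mod 13).
  i = 4 (α = 3): (3−1)(3−6)(3−10)(3−7) = 2·(−3)·(−7)·(−4) = −168 ≡ 1, so v_4 = 1^{−1} = 1 (mod 13).
  i = 5 (α = 7): (7−1)(7−6)(7−10)(7−3) = 6·1·(−3)·4 = −72 ≡ 6, so v_5 = 6^{−1} = 11 (mod 13).
  v = [2, 5, 7, 1, 11].
Step 2: syndromes of r = [5, 12, 2, 0, 0] (all sums mod 13).
  S_0 = Σ v_i r_i = 2·5 + 5·12 + 7·2 + 1·0 + 11·0 = 84 ≡ 6.
  S_1 = Σ v_i α_i r_i = 2·1·5 + 5·6·12 + 7·10·2 + 1·3·0 + 11·7·0 = 510 ≡ 3.
  α_i^2 mod 13 = [1, 10, 9, 9, 10].
  S_2 = Σ v_i α_i^2 r_i = 2·1·5 + 5·10·12 + 7·9·2 + 1·9·0 + 11·10·0 = 736 ≡ 8.
  S = (6, 3, 8) ≠ 0, so r is not a codeword (an error is present).
Step 3: locate the error. For a single error e at position i, S_ℓ = v_i·e·α_i^ℓ, so α_err = S_1/S_0.
  S_0^{−1} = 6^{−1} = 11 (mod 13), so α_err = 3·11 = 33 ≡ 7 = α_5. Error position i = 5.
  Consistency check: S_2/S_1 = 8·9 = 72 ≡ 7 = α_err ✓ (single-error assumption holds).
Step 4: error magnitude e = S_0/v_5 = S_0·∏_{j≠5}(α_5 − α_j) = 6·6 = 36 ≡ 10 (mod 13).
Step 5: correct position 5: c_5 = r_5 − e = 0 − 10 ≡ 3 (mod 13). Hence c = [5, 12, 2, 0, 3].
  Check: interpolating c through the α_i gives m(x) = 1 + 4·x (degree < 2) with m(α_i) = c_i for every i, so c is indeed a codeword.


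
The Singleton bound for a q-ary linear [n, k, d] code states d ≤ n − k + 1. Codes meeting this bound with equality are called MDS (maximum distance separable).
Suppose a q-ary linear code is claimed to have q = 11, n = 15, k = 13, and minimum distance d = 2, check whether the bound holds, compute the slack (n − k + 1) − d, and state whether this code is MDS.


Singleton RHS = n − k + 1 = 3, slack = 1, bound satisfied, not MDS.

Singleton bound: d ≤ n − k + 1.
Here n = 15, k = 13, so n − k + 1 = 3.
Given d = 2, check d ≤ 3: YES.
Slack = (n − k + 1) − d = 1.
The code is NOT MDS (slack = 1 > 0).
Description: the claimed parameters are [15, 13, 2]_11; such a code would be non-MDS.


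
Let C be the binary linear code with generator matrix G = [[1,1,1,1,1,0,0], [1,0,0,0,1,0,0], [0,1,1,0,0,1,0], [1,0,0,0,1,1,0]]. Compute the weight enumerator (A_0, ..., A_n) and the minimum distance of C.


Weight distribution: A_0 = 1, A_1 = 2, A_2 = 3, A_3 = 4, A_4 = 3, A_5 = 2, A_6 = 1. Minimum distance d = 1.

Enumerate all 2^4 = 16 messages m ∈ F_2^4.
For each, compute codeword c = mG in F_2^7, then tally its weight.
  m = 0000 → c = 0000000, weight = 0.
  m = 1000 → c = 1111100, weight = 5.
  m = 0100 → c = 1000100, weight = 2.
  m = 1100 → c = 0111000, weight = 3.
  m = 0010 → c = 0110010, weight = 3.
  m = 1010 → c = 1001110, weight = 4.
  m = 0110 → c = 1110110, weight = 5.
  m = 1110 → c = 0001010, weight = 2.
  m = 0001 → c = 1000110, weight = 3.
  m = 1001 → c = 0111010, weight = 4.
  m = 0101 → c = 0000010, weight = 1.
  m = 1101 → c = 1111110, weight = 6.
  m = 0011 → c = 1110100, weight = 4.
  m = 1011 → c = 0001000, weight = 1.
  m = 0111 → c = 0110000, weight = 2.
  m = 1111 → c = 1001100, weight = 3.
Tally weights:
  weight 0: 1 codewords.
  weight 1: 2 codewords.
  weight 2: 3 codewords.
  weight 3: 4 codewords.
  weight 4: 3 codewords.
  weight 5: 2 codewords.
  weight 6: 1 codewords.
Minimum distance d = smallest w > 0 with A_w > 0 = 1.
Sanity: Σ A_w = 16 = 2^4 = 16 ✓.


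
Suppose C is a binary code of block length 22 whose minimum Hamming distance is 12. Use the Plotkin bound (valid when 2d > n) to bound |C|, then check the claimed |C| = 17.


Plotkin bound M ≤ 12; given |C| = 17 > bound (violated).

Check applicability: 2d = 24, n = 22.
2d − n = 2 > 0, so Plotkin applies.
Compute d/(2d−n) = 12/2 ≈ 6.0000.
⌊d/(2d−n)⌋ = 6.
Plotkin bound: M ≤ 2·6 = 12.
Given |C| = 17, check: VIOLATED.
This |C| is above the Plotkin bound, so no binary code with n = 22, d = 12 and 17 codewords exists.


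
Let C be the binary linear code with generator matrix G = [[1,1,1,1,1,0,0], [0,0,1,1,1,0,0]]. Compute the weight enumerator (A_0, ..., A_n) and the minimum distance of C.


Weight distribution: A_0 = 1, A_2 = 1, A_3 = 1, A_5 = 1. Minimum distance d = 2.

Enumerate all 2^2 = 4 messages m ∈ F_2^2.
For each, compute codeword c = mG in F_2^7, then tally its weight.
  m = 00 → c = 0000000, weight = 0.
  m = 10 → c = 1111100, weight = 5.
  m = 01 → c = 0011100, weight = 3.
  m = 11 → c = 1100000, weight = 2.
Tally weights:
  weight 0: 1 codewords.
  weight 2: 1 codewords.
  weight 3: 1 codewords.
  weight 5: 1 codewords.
Minimum distance d = smallest w > 0 with A_w > 0 = 2.
Sanity: Σ A_w = 4 = 2^2 = 4 ✓.


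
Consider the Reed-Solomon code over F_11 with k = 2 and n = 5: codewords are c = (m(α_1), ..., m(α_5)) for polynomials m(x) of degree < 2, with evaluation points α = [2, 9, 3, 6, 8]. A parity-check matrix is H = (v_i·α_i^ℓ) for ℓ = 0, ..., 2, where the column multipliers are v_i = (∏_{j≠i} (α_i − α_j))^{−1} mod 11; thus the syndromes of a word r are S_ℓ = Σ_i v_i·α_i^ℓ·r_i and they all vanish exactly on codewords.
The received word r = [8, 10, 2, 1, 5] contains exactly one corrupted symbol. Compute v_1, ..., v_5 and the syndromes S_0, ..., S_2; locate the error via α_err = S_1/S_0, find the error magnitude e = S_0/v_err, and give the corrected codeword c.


S = (1, 6, 3), error at position 4, error magnitude e = 6, c = [8, 10, 2, 6, 5].

Step 1: column multipliers v_i = (∏_{j≠i}(α_i − α_j))^{−1} mod 11.
  i = 1 (α = 2): (2−9)(2−3)(2−6)(2−8) = (−7)·(−1)·(−4)·(−6) = 168 ≡ 3, so v_1 = 3^{−1} = 4 (mod 11).
  i = 2 (α = 9): (9−2)(9−3)(9−6)(9−8) = 7·6·3·1 = 126 ≡ 5, so v_2 = 5^{−1} = 9 (mod 11).
  i = 3 (α = 3): (3−2)(3−9)(3−6)(3−8) = 1·(−6)·(−3)·(−5) = −90 ≡ 9, so v_3 = 9^{−1} = 5 (mod 11).
  i = 4 (α = 6): (6−2)(6−9)(6−3)(6−8) = 4·(−3)·3·(−2) = 72 ≡ 6, so v_4 = 6^{−1} = 2 (mod 11).
  i = 5 (α = 8): (8−2)(8−9)(8−3)(8−6) = 6·(−1)·5·2 = −60 ≡ 6, so v_5 = 6^{−1} = 2 (mod 11).
  v = [4, 9, 5, 2, 2].
Step 2: syndromes of r = [8, 10, 2, 1, 5] (all sums mod 11).
  S_0 = Σ v_i r_i = 4·8 + 9·10 + 5·2 + 2·1 + 2·5 = 144 ≡ 1.
  S_1 = Σ v_i α_i r_i = 4·2·8 + 9·9·10 + 5·3·2 + 2·6·1 + 2·8·5 = 996 ≡ 6.
  α_i^2 mod 11 = [4, 4, 9, 3, 9].
  S_2 = Σ v_i α_i^2 r_i = 4·4·8 + 9·4·10 + 5·9·2 + 2·3·1 + 2·9·5 = 674 ≡ 3.
  S = (1, 6, 3) ≠ 0, so r is not a codeword (an error is present).
Step 3: locate the error. For a single error e at position i, S_ℓ = v_i·e·α_i^ℓ, so α_err = S_1/S_0.
  S_0^{−1} = 1^{−1} = 1 (mod 11), so α_err = 6·1 = 6 ≡ 6 = α_4. Error position i = 4.
  Consistency check: S_2/S_1 = 3·2 = 6 ≡ 6 = α_err ✓ (single-error assumption holds).
Step 4: error magnitude e = S_0/v_4 = S_0·∏_{j≠4}(α_4 − α_j) = 1·6 = 6 ≡ 6 (mod 11).
Step 5: correct position 4: c_4 = r_4 − e = 1 − 6 ≡ 6 (mod 11). Hence c = [8, 10, 2, 6, 5].
  Check: interpolating c through the α_i gives m(x) = 9 + 5·x (degree < 2) with m(α_i) = c_i for every i, so c is indeed a codeword.
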